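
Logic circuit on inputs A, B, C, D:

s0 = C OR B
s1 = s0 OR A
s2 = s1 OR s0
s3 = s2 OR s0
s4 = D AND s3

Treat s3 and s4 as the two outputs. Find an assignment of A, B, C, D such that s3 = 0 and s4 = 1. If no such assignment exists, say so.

Across all 16 input combinations, none give both s3 = 0 and s4 = 1.

no solution exists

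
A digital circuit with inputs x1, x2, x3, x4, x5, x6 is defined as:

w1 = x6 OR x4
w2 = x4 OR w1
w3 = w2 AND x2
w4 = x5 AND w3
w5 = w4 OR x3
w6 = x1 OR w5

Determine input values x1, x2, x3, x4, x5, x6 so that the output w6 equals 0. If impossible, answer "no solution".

w6 = x1 OR w5 must be 0, so both x1 = 0 and w5 = 0.
w5 = w4 OR x3 must be 0, so both w4 = 0 and x3 = 0.
w4 = x5 AND w3 must be 0, so at least one of x5, w3 is 0.
Check with x1=0 x2=0 x3=0 x4=1 x5=1 x6=1:
w1 = x6 OR x4 = 1 OR 1 = 1
w2 = x4 OR w1 = 1 OR 1 = 1
w3 = w2 AND x2 = 1 AND 0 = 0
w4 = x5 AND w3 = 1 AND 0 = 0
w5 = w4 OR x3 = 0 OR 0 = 0
w6 = x1 OR w5 = 0 OR 0 = 0
So w6 = 0 as required.

x1=0 x2=0 x3=0 x4=1 x5=1 x6=1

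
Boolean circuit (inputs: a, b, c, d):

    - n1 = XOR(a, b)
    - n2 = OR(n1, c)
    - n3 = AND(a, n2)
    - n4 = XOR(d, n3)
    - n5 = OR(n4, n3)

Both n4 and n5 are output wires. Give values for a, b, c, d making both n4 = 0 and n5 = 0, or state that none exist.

Check with a=0 b=0 c=0 d=0:
n1 = XOR(a, b) = XOR(0, 0) = 0
n2 = OR(n1, c) = OR(0, 0) = 0
n3 = AND(a, n2) = AND(0, 0) = 0
n4 = XOR(d, n3) = XOR(0, 0) = 0
n5 = OR(n4, n3) = OR(0, 0) = 0
So n4 = 0 and n5 = 0.

a=0 b=0 c=0 d=0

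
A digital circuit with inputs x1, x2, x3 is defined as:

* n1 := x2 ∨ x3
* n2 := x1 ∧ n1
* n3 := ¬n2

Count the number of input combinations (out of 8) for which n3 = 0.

3

n3 = ¬n2 must be 0, so n2 = 1.
n2 = x1 ∧ n1 must be 1, so both x1 = 1 and n1 = 1.
n1 = x2 ∨ x3 must be 1, so at least one of x2, x3 is 1.
Enumerating the 8 input combinations, 3 give n3 = 0 and 5 give n3 = 1.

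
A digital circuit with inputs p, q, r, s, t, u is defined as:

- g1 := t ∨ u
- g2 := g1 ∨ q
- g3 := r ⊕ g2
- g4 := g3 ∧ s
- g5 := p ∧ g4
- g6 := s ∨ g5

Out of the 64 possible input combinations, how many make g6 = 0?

g6 = s ∨ g5 must be 0, so both s = 0 and g5 = 0.
Enumerating the 64 input combinations, 32 give g6 = 0 and 32 give g6 = 1.

32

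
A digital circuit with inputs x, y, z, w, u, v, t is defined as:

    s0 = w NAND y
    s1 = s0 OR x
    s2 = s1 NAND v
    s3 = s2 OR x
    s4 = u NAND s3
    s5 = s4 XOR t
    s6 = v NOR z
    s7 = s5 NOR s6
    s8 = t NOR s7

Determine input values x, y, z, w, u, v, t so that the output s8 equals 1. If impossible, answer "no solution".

x=0, y=0, z=1, w=0, u=1, v=1, t=0

s8 = t NOR s7 must be 1, so both t = 0 and s7 = 0.
s7 = s5 NOR s6 must be 0, so at least one of s5, s6 is 1.
Check with x=0, y=0, z=1, w=0, u=1, v=1, t=0:
s0 = w NAND y = 0 NAND 0 = 1
s1 = s0 OR x = 1 OR 0 = 1
s2 = s1 NAND v = 1 NAND 1 = 0
s3 = s2 OR x = 0 OR 0 = 0
s4 = u NAND s3 = 1 NAND 0 = 1
s5 = s4 XOR t = 1 XOR 0 = 1
s6 = v NOR z = 1 NOR 1 = 0
s7 = s5 NOR s6 = 1 NOR 0 = 0
s8 = t NOR s7 = 0 NOR 0 = 1
So s8 = 1 as required.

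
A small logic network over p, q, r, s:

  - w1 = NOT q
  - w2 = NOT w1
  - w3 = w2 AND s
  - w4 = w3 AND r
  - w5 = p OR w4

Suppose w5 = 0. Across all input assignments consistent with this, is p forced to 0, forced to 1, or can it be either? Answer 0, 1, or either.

w5 = p OR w4 must be 0, so both p = 0 and w4 = 0.
w4 = w3 AND r must be 0, so at least one of w3, r is 0.
Every assignment with w5 = 0 has p = 0; there are 7 such assignment(s).

0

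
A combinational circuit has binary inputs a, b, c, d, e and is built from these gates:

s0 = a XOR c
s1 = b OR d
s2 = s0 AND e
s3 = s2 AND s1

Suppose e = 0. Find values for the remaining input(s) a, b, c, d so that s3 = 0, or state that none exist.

s3 = s2 AND s1 must be 0, so at least one of s2, s1 is 0.
Check with e = 0 and a=0, b=0, c=0, d=0:
s0 = a XOR c = 0 XOR 0 = 0
s1 = b OR d = 0 OR 0 = 0
s2 = s0 AND e = 0 AND 0 = 0
s3 = s2 AND s1 = 0 AND 0 = 0
So s3 = 0.

a=0, b=0, c=0, d=0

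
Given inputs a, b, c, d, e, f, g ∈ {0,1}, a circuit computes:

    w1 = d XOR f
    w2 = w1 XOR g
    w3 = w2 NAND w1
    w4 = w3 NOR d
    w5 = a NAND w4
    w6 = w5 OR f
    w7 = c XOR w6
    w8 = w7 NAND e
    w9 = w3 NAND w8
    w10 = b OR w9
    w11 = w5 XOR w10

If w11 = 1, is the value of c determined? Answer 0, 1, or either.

either

Both values of c occur among assignments with w11 = 1:
  c=0: a=0, b=0, c=0, d=0, e=0, f=0, g=0
  c=1: a=0, b=0, c=1, d=0, e=0, f=0, g=0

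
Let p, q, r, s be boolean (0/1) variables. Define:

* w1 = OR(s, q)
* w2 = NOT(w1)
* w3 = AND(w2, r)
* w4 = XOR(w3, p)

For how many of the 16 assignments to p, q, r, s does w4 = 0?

w4 = XOR(w3, p) must be 0, so w3 and p are equal.
Enumerating the 16 input combinations, 8 give w4 = 0 and 8 give w4 = 1.

8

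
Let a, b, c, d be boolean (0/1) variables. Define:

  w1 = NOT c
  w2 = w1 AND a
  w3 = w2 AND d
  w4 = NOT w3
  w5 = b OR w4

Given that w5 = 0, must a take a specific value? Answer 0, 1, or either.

1

w5 = b OR w4 must be 0, so both b = 0 and w4 = 0.
Every assignment with w5 = 0 has a = 1; there are 1 such assignment(s).
  a=1, b=0, c=0, d=1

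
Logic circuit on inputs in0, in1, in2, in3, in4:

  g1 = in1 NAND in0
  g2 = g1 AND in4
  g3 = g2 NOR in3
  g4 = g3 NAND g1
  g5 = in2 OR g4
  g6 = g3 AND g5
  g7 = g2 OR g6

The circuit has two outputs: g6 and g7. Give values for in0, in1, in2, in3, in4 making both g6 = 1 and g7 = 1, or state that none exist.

in0=1, in1=1, in2=0, in3=0, in4=1

Check with in0=1, in1=1, in2=0, in3=0, in4=1:
g1 = in1 NAND in0 = 1 NAND 1 = 0
g2 = g1 AND in4 = 0 AND 1 = 0
g3 = g2 NOR in3 = 0 NOR 0 = 1
g4 = g3 NAND g1 = 1 NAND 0 = 1
g5 = in2 OR g4 = 0 OR 1 = 1
g6 = g3 AND g5 = 1 AND 1 = 1
g7 = g2 OR g6 = 0 OR 1 = 1
So g6 = 1 and g7 = 1.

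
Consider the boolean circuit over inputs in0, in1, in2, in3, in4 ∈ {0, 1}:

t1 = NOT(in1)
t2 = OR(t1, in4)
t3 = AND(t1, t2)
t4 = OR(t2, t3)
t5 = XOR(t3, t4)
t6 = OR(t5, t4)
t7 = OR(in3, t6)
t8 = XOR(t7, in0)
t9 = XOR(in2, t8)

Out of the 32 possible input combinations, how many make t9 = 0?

16

t9 = XOR(in2, t8) must be 0, so in2 and t8 are equal.
Enumerating the 32 input combinations, 16 give t9 = 0 and 16 give t9 = 1.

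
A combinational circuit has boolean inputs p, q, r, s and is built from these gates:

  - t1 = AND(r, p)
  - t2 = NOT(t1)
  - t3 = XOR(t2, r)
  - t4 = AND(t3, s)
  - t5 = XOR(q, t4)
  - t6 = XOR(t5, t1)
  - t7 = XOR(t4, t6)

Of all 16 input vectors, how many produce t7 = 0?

8

t7 = XOR(t4, t6) must be 0, so t4 and t6 are equal.
Enumerating the 16 input combinations, 8 give t7 = 0 and 8 give t7 = 1.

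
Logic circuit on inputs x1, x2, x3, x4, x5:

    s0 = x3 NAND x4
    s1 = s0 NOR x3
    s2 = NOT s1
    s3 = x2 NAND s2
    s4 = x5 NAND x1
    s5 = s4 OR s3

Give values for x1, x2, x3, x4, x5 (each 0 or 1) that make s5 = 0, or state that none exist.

s5 = s4 OR s3 must be 0, so both s4 = 0 and s3 = 0.
Check with x1=1, x2=1, x3=0, x4=1, x5=1:
s0 = x3 NAND x4 = 0 NAND 1 = 1
s1 = s0 NOR x3 = 1 NOR 0 = 0
s2 = NOT s1 = NOT 0 = 1
s3 = x2 NAND s2 = 1 NAND 1 = 0
s4 = x5 NAND x1 = 1 NAND 1 = 0
s5 = s4 OR s3 = 0 OR 0 = 0
So s5 = 0 as required.

x1=1, x2=1, x3=0, x4=1, x5=1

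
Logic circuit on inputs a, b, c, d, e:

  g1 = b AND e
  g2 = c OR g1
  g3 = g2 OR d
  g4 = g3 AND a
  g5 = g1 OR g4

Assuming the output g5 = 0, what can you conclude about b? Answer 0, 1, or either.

Both values of b occur among assignments with g5 = 0:
  b=0: a=0, b=0, c=0, d=0, e=0
  b=1: a=0, b=1, c=0, d=0, e=0

either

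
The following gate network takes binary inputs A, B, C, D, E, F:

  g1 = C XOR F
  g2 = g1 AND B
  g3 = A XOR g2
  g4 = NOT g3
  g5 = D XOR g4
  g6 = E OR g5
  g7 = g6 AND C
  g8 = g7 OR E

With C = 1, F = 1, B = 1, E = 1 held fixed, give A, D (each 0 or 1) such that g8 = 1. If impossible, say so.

g8 = g7 OR E must be 1, so at least one of g7, E is 1.
Check with C = 1, F = 1, B = 1, E = 1 and A=0, D=1:
g1 = C XOR F = 1 XOR 1 = 0
g2 = g1 AND B = 0 AND 1 = 0
g3 = A XOR g2 = 0 XOR 0 = 0
g4 = NOT g3 = NOT 0 = 1
g5 = D XOR g4 = 1 XOR 1 = 0
g6 = E OR g5 = 1 OR 0 = 1
g7 = g6 AND C = 1 AND 1 = 1
g8 = g7 OR E = 1 OR 1 = 1
So g8 = 1.

A=0, D=1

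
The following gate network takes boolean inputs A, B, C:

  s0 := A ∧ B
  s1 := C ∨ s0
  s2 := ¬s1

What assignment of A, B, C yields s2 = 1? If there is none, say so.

s2 = ¬s1 must be 1, so s1 = 0.
s1 = C ∨ s0 must be 0, so both C = 0 and s0 = 0.
s0 = A ∧ B must be 0, so at least one of A, B is 0.
Check with A=1 B=0 C=0:
s0 = A ∧ B = 1 ∧ 0 = 0
s1 = C ∨ s0 = 0 ∨ 0 = 0
s2 = ¬s1 = ¬0 = 1
So s2 = 1 as required.

A=1 B=0 C=0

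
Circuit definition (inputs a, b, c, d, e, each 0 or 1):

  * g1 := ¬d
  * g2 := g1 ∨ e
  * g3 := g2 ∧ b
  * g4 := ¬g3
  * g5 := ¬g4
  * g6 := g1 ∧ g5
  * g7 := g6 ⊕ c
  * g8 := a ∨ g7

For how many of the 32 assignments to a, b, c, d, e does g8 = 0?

g8 = a ∨ g7 must be 0, so both a = 0 and g7 = 0.
g7 = g6 ⊕ c must be 0, so g6 and c are equal.
Enumerating the 32 input combinations, 8 give g8 = 0 and 24 give g8 = 1.

8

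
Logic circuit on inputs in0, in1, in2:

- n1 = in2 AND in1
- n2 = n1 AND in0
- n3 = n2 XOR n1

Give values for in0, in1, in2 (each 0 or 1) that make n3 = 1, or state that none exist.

in0=0, in1=1, in2=1

n3 = n2 XOR n1 must be 1, so n2 and n1 differ.
Check with in0=0, in1=1, in2=1:
n1 = in2 AND in1 = 1 AND 1 = 1
n2 = n1 AND in0 = 1 AND 0 = 0
n3 = n2 XOR n1 = 0 XOR 1 = 1
So n3 = 1 as required.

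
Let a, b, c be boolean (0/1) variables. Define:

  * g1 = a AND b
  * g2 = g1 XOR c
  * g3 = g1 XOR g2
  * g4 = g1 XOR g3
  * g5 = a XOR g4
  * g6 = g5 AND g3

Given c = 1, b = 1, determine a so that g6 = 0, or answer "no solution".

With c = 1, b = 1 fixed, none of the 2 settings of a give g6 = 0.
For example, with a=1:
g1 = a AND b = 1 AND 1 = 1
g2 = g1 XOR c = 1 XOR 1 = 0
g3 = g1 XOR g2 = 1 XOR 0 = 1
g4 = g1 XOR g3 = 1 XOR 1 = 0
g5 = a XOR g4 = 1 XOR 0 = 1
g6 = g5 AND g3 = 1 AND 1 = 1
giving g6 = 1 ≠ 0.

no solution exists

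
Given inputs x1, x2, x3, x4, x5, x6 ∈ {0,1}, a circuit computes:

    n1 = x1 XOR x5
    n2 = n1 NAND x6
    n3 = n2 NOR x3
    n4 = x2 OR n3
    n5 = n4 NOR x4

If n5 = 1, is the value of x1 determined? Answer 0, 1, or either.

Both values of x1 occur among assignments with n5 = 1:
  x1=0: x1=0, x2=0, x3=0, x4=0, x5=0, x6=0
  x1=1: x1=1, x2=0, x3=0, x4=0, x5=0, x6=0

either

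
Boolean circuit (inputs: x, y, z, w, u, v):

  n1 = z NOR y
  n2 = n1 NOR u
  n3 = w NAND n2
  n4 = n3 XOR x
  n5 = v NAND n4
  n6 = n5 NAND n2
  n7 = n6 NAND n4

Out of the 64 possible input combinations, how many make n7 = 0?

n7 = n6 NAND n4 must be 0, so both n6 = 1 and n4 = 1.
Enumerating the 64 input combinations, 26 give n7 = 0 and 38 give n7 = 1.

26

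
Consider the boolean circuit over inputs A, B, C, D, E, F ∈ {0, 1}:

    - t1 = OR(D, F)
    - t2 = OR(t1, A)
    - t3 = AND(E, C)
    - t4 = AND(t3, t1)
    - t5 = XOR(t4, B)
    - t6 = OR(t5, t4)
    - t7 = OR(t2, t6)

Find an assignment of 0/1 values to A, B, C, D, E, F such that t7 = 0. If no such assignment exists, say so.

t7 = OR(t2, t6) must be 0, so both t2 = 0 and t6 = 0.
t2 = OR(t1, A) must be 0, so both t1 = 0 and A = 0.
t6 = OR(t5, t4) must be 0, so both t5 = 0 and t4 = 0.
Check with A=0, B=0, C=1, D=0, E=1, F=0:
t1 = OR(D, F) = OR(0, 0) = 0
t2 = OR(t1, A) = OR(0, 0) = 0
t3 = AND(E, C) = AND(1, 1) = 1
t4 = AND(t3, t1) = AND(1, 0) = 0
t5 = XOR(t4, B) = XOR(0, 0) = 0
t6 = OR(t5, t4) = OR(0, 0) = 0
t7 = OR(t2, t6) = OR(0, 0) = 0
So t7 = 0 as required.

A=0, B=0, C=1, D=0, E=1, F=0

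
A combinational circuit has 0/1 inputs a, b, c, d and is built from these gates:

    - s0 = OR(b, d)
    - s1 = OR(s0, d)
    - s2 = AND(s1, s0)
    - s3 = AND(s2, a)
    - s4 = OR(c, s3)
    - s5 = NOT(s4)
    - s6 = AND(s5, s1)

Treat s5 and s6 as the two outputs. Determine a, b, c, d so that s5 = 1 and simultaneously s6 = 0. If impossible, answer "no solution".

Check with a=0, b=0, c=0, d=0:
s0 = OR(b, d) = OR(0, 0) = 0
s1 = OR(s0, d) = OR(0, 0) = 0
s2 = AND(s1, s0) = AND(0, 0) = 0
s3 = AND(s2, a) = AND(0, 0) = 0
s4 = OR(c, s3) = OR(0, 0) = 0
s5 = NOT(s4) = NOT 0 = 1
s6 = AND(s5, s1) = AND(1, 0) = 0
So s5 = 1 and s6 = 0.

a=0, b=0, c=0, d=0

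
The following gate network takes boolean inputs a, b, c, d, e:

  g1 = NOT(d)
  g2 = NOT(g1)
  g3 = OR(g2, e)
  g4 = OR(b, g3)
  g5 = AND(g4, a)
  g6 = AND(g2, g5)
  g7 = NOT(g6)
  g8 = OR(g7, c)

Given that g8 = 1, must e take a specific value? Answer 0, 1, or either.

either

Both values of e occur among assignments with g8 = 1:
  e=0: a=0, b=0, c=0, d=0, e=0
  e=1: a=0, b=0, c=0, d=0, e=1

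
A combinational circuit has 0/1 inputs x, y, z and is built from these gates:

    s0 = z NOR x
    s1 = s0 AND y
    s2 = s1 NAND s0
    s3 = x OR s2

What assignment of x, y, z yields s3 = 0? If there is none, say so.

s3 = x OR s2 must be 0, so both x = 0 and s2 = 0.
s2 = s1 NAND s0 must be 0, so both s1 = 1 and s0 = 1.
Check with x=0, y=1, z=0:
s0 = z NOR x = 0 NOR 0 = 1
s1 = s0 AND y = 1 AND 1 = 1
s2 = s1 NAND s0 = 1 NAND 1 = 0
s3 = x OR s2 = 0 OR 0 = 0
So s3 = 0 as required.

x=0, y=1, z=0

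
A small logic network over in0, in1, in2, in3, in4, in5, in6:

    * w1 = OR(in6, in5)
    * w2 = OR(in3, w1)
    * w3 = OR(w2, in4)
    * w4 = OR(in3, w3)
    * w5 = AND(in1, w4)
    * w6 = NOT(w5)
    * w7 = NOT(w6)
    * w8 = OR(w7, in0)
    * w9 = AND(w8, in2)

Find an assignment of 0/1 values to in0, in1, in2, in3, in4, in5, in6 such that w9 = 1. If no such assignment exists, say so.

Check with in0=1, in1=1, in2=1, in3=1, in4=0, in5=1, in6=0:
w1 = OR(in6, in5) = OR(0, 1) = 1
w2 = OR(in3, w1) = OR(1, 1) = 1
w3 = OR(w2, in4) = OR(1, 0) = 1
w4 = OR(in3, w3) = OR(1, 1) = 1
w5 = AND(in1, w4) = AND(1, 1) = 1
w6 = NOT(w5) = NOT 1 = 0
w7 = NOT(w6) = NOT 0 = 1
w8 = OR(w7, in0) = OR(1, 1) = 1
w9 = AND(w8, in2) = AND(1, 1) = 1
So w9 = 1 as required.

in0=1, in1=1, in2=1, in3=1, in4=0, in5=1, in6=0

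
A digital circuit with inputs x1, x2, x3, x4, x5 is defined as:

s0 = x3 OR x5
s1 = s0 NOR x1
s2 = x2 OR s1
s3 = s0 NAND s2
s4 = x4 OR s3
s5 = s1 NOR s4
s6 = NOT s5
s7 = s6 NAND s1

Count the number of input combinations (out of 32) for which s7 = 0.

4

s7 = s6 NAND s1 must be 0, so both s6 = 1 and s1 = 1.
s6 = NOT s5 must be 1, so s5 = 0.
s1 = s0 NOR x1 must be 1, so both s0 = 0 and x1 = 0.
Satisfying assignments:
  x1=0, x2=0, x3=0, x4=0, x5=0
  x1=0, x2=0, x3=0, x4=1, x5=0
  x1=0, x2=1, x3=0, x4=0, x5=0
  x1=0, x2=1, x3=0, x4=1, x5=0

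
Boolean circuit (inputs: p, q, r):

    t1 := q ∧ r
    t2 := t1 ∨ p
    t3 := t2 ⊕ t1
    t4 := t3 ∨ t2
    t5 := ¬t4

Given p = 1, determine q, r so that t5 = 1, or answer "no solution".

no solution exists

With p = 1 fixed, none of the 4 settings of q, r give t5 = 1.
For example, with q=1, r=1:
t1 = q ∧ r = 1 ∧ 1 = 1
t2 = t1 ∨ p = 1 ∨ 1 = 1
t3 = t2 ⊕ t1 = 1 ⊕ 1 = 0
t4 = t3 ∨ t2 = 0 ∨ 1 = 1
t5 = ¬t4 = ¬1 = 0
giving t5 = 0 ≠ 1.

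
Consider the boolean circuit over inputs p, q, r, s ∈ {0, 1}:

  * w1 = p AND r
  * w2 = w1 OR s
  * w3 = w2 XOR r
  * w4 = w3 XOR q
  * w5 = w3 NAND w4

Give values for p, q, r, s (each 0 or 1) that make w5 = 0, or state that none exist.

w5 = w3 NAND w4 must be 0, so both w3 = 1 and w4 = 1.
w3 = w2 XOR r must be 1, so w2 and r differ.
Check with p=0 q=0 r=0 s=1:
w1 = p AND r = 0 AND 0 = 0
w2 = w1 OR s = 0 OR 1 = 1
w3 = w2 XOR r = 1 XOR 0 = 1
w4 = w3 XOR q = 1 XOR 0 = 1
w5 = w3 NAND w4 = 1 NAND 1 = 0
So w5 = 0 as required.

p=0 q=0 r=0 s=1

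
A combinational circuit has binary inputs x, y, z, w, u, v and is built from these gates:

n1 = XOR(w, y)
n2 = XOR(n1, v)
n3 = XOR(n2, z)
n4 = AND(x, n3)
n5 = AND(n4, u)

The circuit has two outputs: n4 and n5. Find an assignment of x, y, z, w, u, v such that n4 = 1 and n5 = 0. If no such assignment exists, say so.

x=1 y=0 z=0 w=1 u=0 v=0

Check with x=1 y=0 z=0 w=1 u=0 v=0:
n1 = XOR(w, y) = XOR(1, 0) = 1
n2 = XOR(n1, v) = XOR(1, 0) = 1
n3 = XOR(n2, z) = XOR(1, 0) = 1
n4 = AND(x, n3) = AND(1, 1) = 1
n5 = AND(n4, u) = AND(1, 0) = 0
So n4 = 1 and n5 = 0.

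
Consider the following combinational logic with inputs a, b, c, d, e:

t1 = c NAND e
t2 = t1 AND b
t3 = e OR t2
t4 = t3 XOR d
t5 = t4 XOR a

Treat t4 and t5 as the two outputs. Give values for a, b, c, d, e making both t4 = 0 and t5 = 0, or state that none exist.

a=0 b=1 c=1 d=1 e=1

Check with a=0 b=1 c=1 d=1 e=1:
t1 = c NAND e = 1 NAND 1 = 0
t2 = t1 AND b = 0 AND 1 = 0
t3 = e OR t2 = 1 OR 0 = 1
t4 = t3 XOR d = 1 XOR 1 = 0
t5 = t4 XOR a = 0 XOR 0 = 0
So t4 = 0 and t5 = 0.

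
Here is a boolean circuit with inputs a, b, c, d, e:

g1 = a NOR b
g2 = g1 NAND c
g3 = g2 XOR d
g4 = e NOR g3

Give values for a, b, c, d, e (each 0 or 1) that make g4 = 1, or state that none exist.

g4 = e NOR g3 must be 1, so both e = 0 and g3 = 0.
g3 = g2 XOR d must be 0, so g2 and d are equal.
Check with a=1 b=0 c=1 d=1 e=0:
g1 = a NOR b = 1 NOR 0 = 0
g2 = g1 NAND c = 0 NAND 1 = 1
g3 = g2 XOR d = 1 XOR 1 = 0
g4 = e NOR g3 = 0 NOR 0 = 1
So g4 = 1 as required.

a=1 b=0 c=1 d=1 e=0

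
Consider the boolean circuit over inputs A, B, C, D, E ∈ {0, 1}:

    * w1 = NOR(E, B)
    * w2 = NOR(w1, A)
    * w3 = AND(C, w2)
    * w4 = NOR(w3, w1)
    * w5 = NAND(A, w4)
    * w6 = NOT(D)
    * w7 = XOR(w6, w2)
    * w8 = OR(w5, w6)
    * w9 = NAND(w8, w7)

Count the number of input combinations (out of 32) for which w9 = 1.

w9 = NAND(w8, w7) must be 1, so at least one of w8, w7 is 0.
Enumerating the 32 input combinations, 16 give w9 = 1 and 16 give w9 = 0.

16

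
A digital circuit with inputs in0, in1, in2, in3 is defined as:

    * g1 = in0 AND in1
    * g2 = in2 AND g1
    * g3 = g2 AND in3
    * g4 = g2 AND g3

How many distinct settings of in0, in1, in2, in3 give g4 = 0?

g4 = g2 AND g3 must be 0, so at least one of g2, g3 is 0.
Enumerating the 16 input combinations, 15 give g4 = 0 and 1 give g4 = 1.

15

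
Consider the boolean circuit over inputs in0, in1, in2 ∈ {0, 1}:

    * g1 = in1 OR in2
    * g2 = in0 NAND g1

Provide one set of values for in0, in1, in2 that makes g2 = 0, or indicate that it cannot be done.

in0=1 in1=1 in2=0

Check with in0=1 in1=1 in2=0:
g1 = in1 OR in2 = 1 OR 0 = 1
g2 = in0 NAND g1 = 1 NAND 1 = 0
So g2 = 0 as required.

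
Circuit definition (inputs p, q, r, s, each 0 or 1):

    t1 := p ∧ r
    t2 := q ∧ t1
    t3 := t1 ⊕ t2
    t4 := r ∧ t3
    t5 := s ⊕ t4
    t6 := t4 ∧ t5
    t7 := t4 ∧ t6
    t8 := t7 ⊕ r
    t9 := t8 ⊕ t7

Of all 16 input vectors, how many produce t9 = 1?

8

t9 = t8 ⊕ t7 must be 1, so t8 and t7 differ.
Enumerating the 16 input combinations, 8 give t9 = 1 and 8 give t9 = 0.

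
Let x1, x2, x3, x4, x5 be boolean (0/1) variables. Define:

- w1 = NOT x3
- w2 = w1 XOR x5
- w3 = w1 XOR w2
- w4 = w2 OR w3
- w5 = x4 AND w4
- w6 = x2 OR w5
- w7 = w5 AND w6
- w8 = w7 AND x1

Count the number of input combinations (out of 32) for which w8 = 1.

6

w8 = w7 AND x1 must be 1, so both w7 = 1 and x1 = 1.
w7 = w5 AND w6 must be 1, so both w5 = 1 and w6 = 1.
w5 = x4 AND w4 must be 1, so both x4 = 1 and w4 = 1.
Satisfying assignments:
  x1=1, x2=0, x3=0, x4=1, x5=0
  x1=1, x2=0, x3=0, x4=1, x5=1
  x1=1, x2=0, x3=1, x4=1, x5=1
  x1=1, x2=1, x3=0, x4=1, x5=0
  x1=1, x2=1, x3=0, x4=1, x5=1
  x1=1, x2=1, x3=1, x4=1, x5=1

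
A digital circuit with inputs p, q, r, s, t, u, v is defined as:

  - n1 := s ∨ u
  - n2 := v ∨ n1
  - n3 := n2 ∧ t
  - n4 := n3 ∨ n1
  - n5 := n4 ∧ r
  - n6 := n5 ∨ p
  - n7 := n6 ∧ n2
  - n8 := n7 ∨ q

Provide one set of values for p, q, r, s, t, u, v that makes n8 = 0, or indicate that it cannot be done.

Check with p=0, q=0, r=0, s=0, t=1, u=0, v=0:
n1 = s ∨ u = 0 ∨ 0 = 0
n2 = v ∨ n1 = 0 ∨ 0 = 0
n3 = n2 ∧ t = 0 ∧ 1 = 0
n4 = n3 ∨ n1 = 0 ∨ 0 = 0
n5 = n4 ∧ r = 0 ∧ 0 = 0
n6 = n5 ∨ p = 0 ∨ 0 = 0
n7 = n6 ∧ n2 = 0 ∧ 0 = 0
n8 = n7 ∨ q = 0 ∨ 0 = 0
So n8 = 0 as required.

p=0, q=0, r=0, s=0, t=1, u=0, v=0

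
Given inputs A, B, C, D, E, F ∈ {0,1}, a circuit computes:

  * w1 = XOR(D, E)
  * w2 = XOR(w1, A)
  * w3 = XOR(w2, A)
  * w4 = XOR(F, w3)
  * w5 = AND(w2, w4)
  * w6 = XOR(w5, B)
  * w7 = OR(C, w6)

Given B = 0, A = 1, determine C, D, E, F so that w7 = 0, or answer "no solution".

Check with B = 0, A = 1 and C=0, D=0, E=0, F=0:
w1 = XOR(D, E) = XOR(0, 0) = 0
w2 = XOR(w1, A) = XOR(0, 1) = 1
w3 = XOR(w2, A) = XOR(1, 1) = 0
w4 = XOR(F, w3) = XOR(0, 0) = 0
w5 = AND(w2, w4) = AND(1, 0) = 0
w6 = XOR(w5, B) = XOR(0, 0) = 0
w7 = OR(C, w6) = OR(0, 0) = 0
So w7 = 0.

C=0, D=0, E=0, F=0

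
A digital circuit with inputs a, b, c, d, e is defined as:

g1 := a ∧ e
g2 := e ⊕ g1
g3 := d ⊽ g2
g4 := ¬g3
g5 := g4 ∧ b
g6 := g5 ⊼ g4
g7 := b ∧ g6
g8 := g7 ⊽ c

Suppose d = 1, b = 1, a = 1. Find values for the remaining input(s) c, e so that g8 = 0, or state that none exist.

g8 = g7 ⊽ c must be 0, so at least one of g7, c is 1.
Check with d = 1, b = 1, a = 1 and c=1, e=1:
g1 = a ∧ e = 1 ∧ 1 = 1
g2 = e ⊕ g1 = 1 ⊕ 1 = 0
g3 = d ⊽ g2 = 1 ⊽ 0 = 0
g4 = ¬g3 = ¬0 = 1
g5 = g4 ∧ b = 1 ∧ 1 = 1
g6 = g5 ⊼ g4 = 1 ⊼ 1 = 0
g7 = b ∧ g6 = 1 ∧ 0 = 0
g8 = g7 ⊽ c = 0 ⊽ 1 = 0
So g8 = 0.

c=1, e=1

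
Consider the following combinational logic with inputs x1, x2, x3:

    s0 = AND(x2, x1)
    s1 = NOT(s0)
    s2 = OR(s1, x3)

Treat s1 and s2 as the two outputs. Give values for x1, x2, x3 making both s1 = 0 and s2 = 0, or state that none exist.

Check with x1=1, x2=1, x3=0:
s0 = AND(x2, x1) = AND(1, 1) = 1
s1 = NOT(s0) = NOT 1 = 0
s2 = OR(s1, x3) = OR(0, 0) = 0
So s1 = 0 and s2 = 0.

x1=1, x2=1, x3=0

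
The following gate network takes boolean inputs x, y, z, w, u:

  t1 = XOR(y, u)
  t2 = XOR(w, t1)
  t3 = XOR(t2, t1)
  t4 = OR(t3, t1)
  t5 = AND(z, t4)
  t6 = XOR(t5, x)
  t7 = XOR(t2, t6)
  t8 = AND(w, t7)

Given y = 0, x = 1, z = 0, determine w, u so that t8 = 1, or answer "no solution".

t8 = AND(w, t7) must be 1, so both w = 1 and t7 = 1.
Check with y = 0, x = 1, z = 0 and w=1, u=1:
t1 = XOR(y, u) = XOR(0, 1) = 1
t2 = XOR(w, t1) = XOR(1, 1) = 0
t3 = XOR(t2, t1) = XOR(0, 1) = 1
t4 = OR(t3, t1) = OR(1, 1) = 1
t5 = AND(z, t4) = AND(0, 1) = 0
t6 = XOR(t5, x) = XOR(0, 1) = 1
t7 = XOR(t2, t6) = XOR(0, 1) = 1
t8 = AND(w, t7) = AND(1, 1) = 1
So t8 = 1.

w=1 u=1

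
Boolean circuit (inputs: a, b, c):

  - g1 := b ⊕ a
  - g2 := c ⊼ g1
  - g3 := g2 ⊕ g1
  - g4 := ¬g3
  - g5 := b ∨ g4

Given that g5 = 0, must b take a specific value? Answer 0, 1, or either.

g5 = b ∨ g4 must be 0, so both b = 0 and g4 = 0.
Every assignment with g5 = 0 has b = 0; there are 3 such assignment(s).
  a=0, b=0, c=0
  a=0, b=0, c=1
  a=1, b=0, c=1

0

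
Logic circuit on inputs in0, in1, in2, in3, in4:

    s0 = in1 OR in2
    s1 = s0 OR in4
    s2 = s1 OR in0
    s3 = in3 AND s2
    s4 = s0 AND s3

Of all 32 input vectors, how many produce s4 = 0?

s4 = s0 AND s3 must be 0, so at least one of s0, s3 is 0.
Enumerating the 32 input combinations, 20 give s4 = 0 and 12 give s4 = 1.

20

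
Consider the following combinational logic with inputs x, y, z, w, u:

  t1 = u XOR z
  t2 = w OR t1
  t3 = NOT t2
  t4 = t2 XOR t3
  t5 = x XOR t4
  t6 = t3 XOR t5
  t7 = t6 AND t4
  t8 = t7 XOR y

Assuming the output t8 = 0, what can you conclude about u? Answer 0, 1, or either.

either

Both values of u occur among assignments with t8 = 0:
  u=0: x=0, y=0, z=0, w=0, u=0
  u=1: x=0, y=0, z=1, w=0, u=1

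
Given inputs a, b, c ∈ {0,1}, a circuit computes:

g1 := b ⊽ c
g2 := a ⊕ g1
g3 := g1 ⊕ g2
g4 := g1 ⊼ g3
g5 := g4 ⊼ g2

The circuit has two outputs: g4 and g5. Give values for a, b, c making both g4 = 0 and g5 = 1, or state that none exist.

Check with a=1 b=0 c=0:
g1 = b ⊽ c = 0 ⊽ 0 = 1
g2 = a ⊕ g1 = 1 ⊕ 1 = 0
g3 = g1 ⊕ g2 = 1 ⊕ 0 = 1
g4 = g1 ⊼ g3 = 1 ⊼ 1 = 0
g5 = g4 ⊼ g2 = 0 ⊼ 0 = 1
So g4 = 0 and g5 = 1.

a=1 b=0 c=0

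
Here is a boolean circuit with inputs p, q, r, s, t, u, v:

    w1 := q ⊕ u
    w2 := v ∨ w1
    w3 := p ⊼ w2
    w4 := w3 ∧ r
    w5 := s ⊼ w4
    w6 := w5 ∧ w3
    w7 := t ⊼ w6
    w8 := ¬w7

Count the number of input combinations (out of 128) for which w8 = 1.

30

w8 = ¬w7 must be 1, so w7 = 0.
w7 = t ⊼ w6 must be 0, so both t = 1 and w6 = 1.
w6 = w5 ∧ w3 must be 1, so both w5 = 1 and w3 = 1.
Enumerating the 128 input combinations, 30 give w8 = 1 and 98 give w8 = 0.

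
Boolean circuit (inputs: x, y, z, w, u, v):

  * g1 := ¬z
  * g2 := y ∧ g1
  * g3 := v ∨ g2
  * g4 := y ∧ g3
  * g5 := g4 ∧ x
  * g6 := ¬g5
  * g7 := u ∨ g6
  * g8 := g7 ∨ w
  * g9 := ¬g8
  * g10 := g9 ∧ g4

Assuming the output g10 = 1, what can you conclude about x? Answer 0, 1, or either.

1

g10 = g9 ∧ g4 must be 1, so both g9 = 1 and g4 = 1.
Every assignment with g10 = 1 has x = 1; there are 3 such assignment(s).
  x=1, y=1, z=0, w=0, u=0, v=0
  x=1, y=1, z=0, w=0, u=0, v=1
  x=1, y=1, z=1, w=0, u=0, v=1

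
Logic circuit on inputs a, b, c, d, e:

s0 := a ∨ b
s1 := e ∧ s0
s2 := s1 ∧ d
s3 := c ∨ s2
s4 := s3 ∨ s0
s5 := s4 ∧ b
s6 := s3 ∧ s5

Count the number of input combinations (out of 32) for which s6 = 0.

22

s6 = s3 ∧ s5 must be 0, so at least one of s3, s5 is 0.
Enumerating the 32 input combinations, 22 give s6 = 0 and 10 give s6 = 1.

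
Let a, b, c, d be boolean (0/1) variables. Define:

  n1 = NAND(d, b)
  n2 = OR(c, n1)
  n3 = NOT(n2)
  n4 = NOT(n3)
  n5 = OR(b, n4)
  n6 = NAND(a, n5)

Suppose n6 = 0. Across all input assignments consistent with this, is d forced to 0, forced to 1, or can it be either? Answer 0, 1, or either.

either

Both values of d occur among assignments with n6 = 0:
  d=0: a=1, b=0, c=0, d=0
  d=1: a=1, b=0, c=0, d=1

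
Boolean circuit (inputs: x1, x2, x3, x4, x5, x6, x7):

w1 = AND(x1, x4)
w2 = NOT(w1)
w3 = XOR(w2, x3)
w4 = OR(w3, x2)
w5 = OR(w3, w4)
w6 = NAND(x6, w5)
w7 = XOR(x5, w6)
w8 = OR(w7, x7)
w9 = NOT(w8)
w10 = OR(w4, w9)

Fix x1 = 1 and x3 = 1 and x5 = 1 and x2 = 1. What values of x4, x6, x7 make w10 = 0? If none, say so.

no solution exists

With x1 = 1 and x3 = 1 and x5 = 1 and x2 = 1 fixed, none of the 8 settings of x4, x6, x7 give w10 = 0.
For example, with x4=0, x6=0, x7=1:
w1 = AND(x1, x4) = AND(1, 0) = 0
w2 = NOT(w1) = NOT 0 = 1
w3 = XOR(w2, x3) = XOR(1, 1) = 0
w4 = OR(w3, x2) = OR(0, 1) = 1
w5 = OR(w3, w4) = OR(0, 1) = 1
w6 = NAND(x6, w5) = NAND(0, 1) = 1
w7 = XOR(x5, w6) = XOR(1, 1) = 0
w8 = OR(w7, x7) = OR(0, 1) = 1
w9 = NOT(w8) = NOT 1 = 0
w10 = OR(w4, w9) = OR(1, 0) = 1
giving w10 = 1 ≠ 0.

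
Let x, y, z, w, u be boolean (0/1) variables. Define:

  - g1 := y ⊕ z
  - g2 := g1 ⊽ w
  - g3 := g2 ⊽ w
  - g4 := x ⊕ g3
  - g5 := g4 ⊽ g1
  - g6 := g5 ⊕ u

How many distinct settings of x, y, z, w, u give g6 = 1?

16

g6 = g5 ⊕ u must be 1, so g5 and u differ.
Enumerating the 32 input combinations, 16 give g6 = 1 and 16 give g6 = 0.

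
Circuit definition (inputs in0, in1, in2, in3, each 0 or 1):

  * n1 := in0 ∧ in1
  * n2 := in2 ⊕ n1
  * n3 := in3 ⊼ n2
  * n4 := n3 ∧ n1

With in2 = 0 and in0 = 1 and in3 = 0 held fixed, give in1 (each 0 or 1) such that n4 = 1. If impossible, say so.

in1=1

n4 = n3 ∧ n1 must be 1, so both n3 = 1 and n1 = 1.
Check with in2 = 0 and in0 = 1 and in3 = 0 and in1=1:
n1 = in0 ∧ in1 = 1 ∧ 1 = 1
n2 = in2 ⊕ n1 = 0 ⊕ 1 = 1
n3 = in3 ⊼ n2 = 0 ⊼ 1 = 1
n4 = n3 ∧ n1 = 1 ∧ 1 = 1
So n4 = 1.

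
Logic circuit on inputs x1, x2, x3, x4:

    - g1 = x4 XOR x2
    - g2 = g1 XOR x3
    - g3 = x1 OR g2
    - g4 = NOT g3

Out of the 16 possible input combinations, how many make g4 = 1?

g4 = NOT g3 must be 1, so g3 = 0.
g3 = x1 OR g2 must be 0, so both x1 = 0 and g2 = 0.
g2 = g1 XOR x3 must be 0, so g1 and x3 are equal.
Satisfying assignments:
  x1=0, x2=0, x3=0, x4=0
  x1=0, x2=0, x3=1, x4=1
  x1=0, x2=1, x3=0, x4=1
  x1=0, x2=1, x3=1, x4=0

4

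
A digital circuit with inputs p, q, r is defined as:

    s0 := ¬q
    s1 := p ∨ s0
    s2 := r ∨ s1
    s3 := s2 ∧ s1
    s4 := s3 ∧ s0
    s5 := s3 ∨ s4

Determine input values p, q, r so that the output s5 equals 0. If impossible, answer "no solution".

s5 = s3 ∨ s4 must be 0, so both s3 = 0 and s4 = 0.
Check with p=0, q=1, r=0:
s0 = ¬q = ¬1 = 0
s1 = p ∨ s0 = 0 ∨ 0 = 0
s2 = r ∨ s1 = 0 ∨ 0 = 0
s3 = s2 ∧ s1 = 0 ∧ 0 = 0
s4 = s3 ∧ s0 = 0 ∧ 0 = 0
s5 = s3 ∨ s4 = 0 ∨ 0 = 0
So s5 = 0 as required.

p=0, q=1, r=0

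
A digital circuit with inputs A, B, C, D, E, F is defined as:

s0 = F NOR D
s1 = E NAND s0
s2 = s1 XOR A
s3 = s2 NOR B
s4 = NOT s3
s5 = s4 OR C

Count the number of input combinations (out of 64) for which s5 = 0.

8

s5 = s4 OR C must be 0, so both s4 = 0 and C = 0.
s4 = NOT s3 must be 0, so s3 = 1.
s3 = s2 NOR B must be 1, so both s2 = 0 and B = 0.
Enumerating the 64 input combinations, 8 give s5 = 0 and 56 give s5 = 1.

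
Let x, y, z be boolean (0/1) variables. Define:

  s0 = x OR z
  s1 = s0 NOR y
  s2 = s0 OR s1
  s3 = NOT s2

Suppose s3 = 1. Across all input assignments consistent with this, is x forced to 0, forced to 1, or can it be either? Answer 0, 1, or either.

s3 = NOT s2 must be 1, so s2 = 0.
s2 = s0 OR s1 must be 0, so both s0 = 0 and s1 = 0.
s0 = x OR z must be 0, so both x = 0 and z = 0.
Every assignment with s3 = 1 has x = 0; there are 1 such assignment(s).
  x=0, y=1, z=0

0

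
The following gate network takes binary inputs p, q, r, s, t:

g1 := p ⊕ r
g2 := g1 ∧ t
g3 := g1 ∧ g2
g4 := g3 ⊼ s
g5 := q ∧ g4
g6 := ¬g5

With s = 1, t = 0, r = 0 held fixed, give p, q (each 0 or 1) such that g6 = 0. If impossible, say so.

g6 = ¬g5 must be 0, so g5 = 1.
Check with s = 1, t = 0, r = 0 and p=0, q=1:
g1 = p ⊕ r = 0 ⊕ 0 = 0
g2 = g1 ∧ t = 0 ∧ 0 = 0
g3 = g1 ∧ g2 = 0 ∧ 0 = 0
g4 = g3 ⊼ s = 0 ⊼ 1 = 1
g5 = q ∧ g4 = 1 ∧ 1 = 1
g6 = ¬g5 = ¬1 = 0
So g6 = 0.

p=0 q=1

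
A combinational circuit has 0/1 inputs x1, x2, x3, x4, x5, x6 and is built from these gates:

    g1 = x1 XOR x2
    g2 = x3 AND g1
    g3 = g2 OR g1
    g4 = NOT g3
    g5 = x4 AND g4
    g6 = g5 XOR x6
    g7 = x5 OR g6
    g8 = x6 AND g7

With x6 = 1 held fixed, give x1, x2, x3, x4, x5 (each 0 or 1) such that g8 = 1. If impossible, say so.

g8 = x6 AND g7 must be 1, so both x6 = 1 and g7 = 1.
Check with x6 = 1 and x1=1, x2=0, x3=0, x4=1, x5=1:
g1 = x1 XOR x2 = 1 XOR 0 = 1
g2 = x3 AND g1 = 0 AND 1 = 0
g3 = g2 OR g1 = 0 OR 1 = 1
g4 = NOT g3 = NOT 1 = 0
g5 = x4 AND g4 = 1 AND 0 = 0
g6 = g5 XOR x6 = 0 XOR 1 = 1
g7 = x5 OR g6 = 1 OR 1 = 1
g8 = x6 AND g7 = 1 AND 1 = 1
So g8 = 1.

x1=1, x2=0, x3=0, x4=1, x5=1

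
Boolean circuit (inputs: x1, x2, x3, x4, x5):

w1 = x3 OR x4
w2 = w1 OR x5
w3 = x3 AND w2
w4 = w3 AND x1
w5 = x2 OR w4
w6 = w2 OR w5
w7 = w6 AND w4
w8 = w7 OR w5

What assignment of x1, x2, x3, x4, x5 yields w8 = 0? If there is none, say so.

x1=0, x2=0, x3=0, x4=1, x5=0

w8 = w7 OR w5 must be 0, so both w7 = 0 and w5 = 0.
w7 = w6 AND w4 must be 0, so at least one of w6, w4 is 0.
w5 = x2 OR w4 must be 0, so both x2 = 0 and w4 = 0.
Check with x1=0, x2=0, x3=0, x4=1, x5=0:
w1 = x3 OR x4 = 0 OR 1 = 1
w2 = w1 OR x5 = 1 OR 0 = 1
w3 = x3 AND w2 = 0 AND 1 = 0
w4 = w3 AND x1 = 0 AND 0 = 0
w5 = x2 OR w4 = 0 OR 0 = 0
w6 = w2 OR w5 = 1 OR 0 = 1
w7 = w6 AND w4 = 1 AND 0 = 0
w8 = w7 OR w5 = 0 OR 0 = 0
So w8 = 0 as required.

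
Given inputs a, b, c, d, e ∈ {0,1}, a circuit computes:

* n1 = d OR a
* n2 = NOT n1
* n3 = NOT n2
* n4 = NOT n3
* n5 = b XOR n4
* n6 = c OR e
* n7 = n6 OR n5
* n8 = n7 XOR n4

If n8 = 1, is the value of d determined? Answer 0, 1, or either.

Both values of d occur among assignments with n8 = 1:
  d=0: a=0, b=1, c=0, d=0, e=0
  d=1: a=0, b=0, c=0, d=1, e=1

either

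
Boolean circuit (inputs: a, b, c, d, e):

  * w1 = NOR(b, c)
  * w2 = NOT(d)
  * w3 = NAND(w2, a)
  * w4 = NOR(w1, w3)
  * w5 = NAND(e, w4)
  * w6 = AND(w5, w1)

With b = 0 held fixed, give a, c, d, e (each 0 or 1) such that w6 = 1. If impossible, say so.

a=0, c=0, d=1, e=0

w6 = AND(w5, w1) must be 1, so both w5 = 1 and w1 = 1.
Check with b = 0 and a=0, c=0, d=1, e=0:
w1 = NOR(b, c) = NOR(0, 0) = 1
w2 = NOT(d) = NOT 1 = 0
w3 = NAND(w2, a) = NAND(0, 0) = 1
w4 = NOR(w1, w3) = NOR(1, 1) = 0
w5 = NAND(e, w4) = NAND(0, 0) = 1
w6 = AND(w5, w1) = AND(1, 1) = 1
So w6 = 1.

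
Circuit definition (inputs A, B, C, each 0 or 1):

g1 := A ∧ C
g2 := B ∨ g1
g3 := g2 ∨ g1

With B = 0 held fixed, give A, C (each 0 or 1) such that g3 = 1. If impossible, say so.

Check with B = 0 and A=1, C=1:
g1 = A ∧ C = 1 ∧ 1 = 1
g2 = B ∨ g1 = 0 ∨ 1 = 1
g3 = g2 ∨ g1 = 1 ∨ 1 = 1
So g3 = 1.

A=1, C=1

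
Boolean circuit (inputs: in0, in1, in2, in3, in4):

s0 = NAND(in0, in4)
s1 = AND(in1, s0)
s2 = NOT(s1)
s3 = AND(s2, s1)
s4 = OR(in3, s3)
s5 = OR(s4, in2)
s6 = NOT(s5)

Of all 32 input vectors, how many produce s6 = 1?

s6 = NOT(s5) must be 1, so s5 = 0.
s5 = OR(s4, in2) must be 0, so both s4 = 0 and in2 = 0.
Enumerating the 32 input combinations, 8 give s6 = 1 and 24 give s6 = 0.

8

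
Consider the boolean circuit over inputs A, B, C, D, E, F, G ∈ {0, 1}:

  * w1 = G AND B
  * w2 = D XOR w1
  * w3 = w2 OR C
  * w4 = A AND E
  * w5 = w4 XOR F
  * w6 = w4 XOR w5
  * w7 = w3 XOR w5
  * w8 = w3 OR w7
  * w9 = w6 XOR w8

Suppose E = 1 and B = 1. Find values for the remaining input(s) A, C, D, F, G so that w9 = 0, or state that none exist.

w9 = w6 XOR w8 must be 0, so w6 and w8 are equal.
Check with E = 1 and B = 1 and A=0, C=0, D=1, F=1, G=1:
w1 = G AND B = 1 AND 1 = 1
w2 = D XOR w1 = 1 XOR 1 = 0
w3 = w2 OR C = 0 OR 0 = 0
w4 = A AND E = 0 AND 1 = 0
w5 = w4 XOR F = 0 XOR 1 = 1
w6 = w4 XOR w5 = 0 XOR 1 = 1
w7 = w3 XOR w5 = 0 XOR 1 = 1
w8 = w3 OR w7 = 0 OR 1 = 1
w9 = w6 XOR w8 = 1 XOR 1 = 0
So w9 = 0.

A=0 C=0 D=1 F=1 G=1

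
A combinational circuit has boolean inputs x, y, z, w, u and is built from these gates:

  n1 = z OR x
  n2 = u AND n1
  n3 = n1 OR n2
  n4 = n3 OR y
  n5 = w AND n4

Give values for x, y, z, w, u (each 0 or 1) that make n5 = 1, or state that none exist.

x=0, y=1, z=0, w=1, u=0

Check with x=0, y=1, z=0, w=1, u=0:
n1 = z OR x = 0 OR 0 = 0
n2 = u AND n1 = 0 AND 0 = 0
n3 = n1 OR n2 = 0 OR 0 = 0
n4 = n3 OR y = 0 OR 1 = 1
n5 = w AND n4 = 1 AND 1 = 1
So n5 = 1 as required.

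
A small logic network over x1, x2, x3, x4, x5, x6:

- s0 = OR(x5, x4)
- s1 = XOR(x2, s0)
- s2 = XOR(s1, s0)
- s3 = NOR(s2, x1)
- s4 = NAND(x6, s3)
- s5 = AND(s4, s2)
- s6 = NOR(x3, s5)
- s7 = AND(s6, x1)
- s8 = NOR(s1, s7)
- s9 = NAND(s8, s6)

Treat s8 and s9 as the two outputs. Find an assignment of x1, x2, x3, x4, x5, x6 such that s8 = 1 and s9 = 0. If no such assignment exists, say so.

x1=0 x2=0 x3=0 x4=0 x5=0 x6=0

Check with x1=0 x2=0 x3=0 x4=0 x5=0 x6=0:
s0 = OR(x5, x4) = OR(0, 0) = 0
s1 = XOR(x2, s0) = XOR(0, 0) = 0
s2 = XOR(s1, s0) = XOR(0, 0) = 0
s3 = NOR(s2, x1) = NOR(0, 0) = 1
s4 = NAND(x6, s3) = NAND(0, 1) = 1
s5 = AND(s4, s2) = AND(1, 0) = 0
s6 = NOR(x3, s5) = NOR(0, 0) = 1
s7 = AND(s6, x1) = AND(1, 0) = 0
s8 = NOR(s1, s7) = NOR(0, 0) = 1
s9 = NAND(s8, s6) = NAND(1, 1) = 0
So s8 = 1 and s9 = 0.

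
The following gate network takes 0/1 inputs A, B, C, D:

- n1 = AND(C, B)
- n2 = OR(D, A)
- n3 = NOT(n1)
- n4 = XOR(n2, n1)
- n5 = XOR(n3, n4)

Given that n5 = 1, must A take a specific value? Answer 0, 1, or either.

n5 = XOR(n3, n4) must be 1, so n3 and n4 differ.
Every assignment with n5 = 1 has A = 0; there are 4 such assignment(s).
  A=0, B=0, C=0, D=0
  A=0, B=0, C=1, D=0
  A=0, B=1, C=0, D=0
  A=0, B=1, C=1, D=0

0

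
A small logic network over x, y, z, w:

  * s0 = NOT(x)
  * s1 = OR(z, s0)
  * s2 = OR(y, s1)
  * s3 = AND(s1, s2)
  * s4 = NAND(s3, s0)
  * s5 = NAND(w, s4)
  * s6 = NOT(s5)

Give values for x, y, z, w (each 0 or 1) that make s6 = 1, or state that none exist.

s6 = NOT(s5) must be 1, so s5 = 0.
s5 = NAND(w, s4) must be 0, so both w = 1 and s4 = 1.
Check with x=1, y=1, z=0, w=1:
s0 = NOT(x) = NOT 1 = 0
s1 = OR(z, s0) = OR(0, 0) = 0
s2 = OR(y, s1) = OR(1, 0) = 1
s3 = AND(s1, s2) = AND(0, 1) = 0
s4 = NAND(s3, s0) = NAND(0, 0) = 1
s5 = NAND(w, s4) = NAND(1, 1) = 0
s6 = NOT(s5) = NOT 0 = 1
So s6 = 1 as required.

x=1, y=1, z=0, w=1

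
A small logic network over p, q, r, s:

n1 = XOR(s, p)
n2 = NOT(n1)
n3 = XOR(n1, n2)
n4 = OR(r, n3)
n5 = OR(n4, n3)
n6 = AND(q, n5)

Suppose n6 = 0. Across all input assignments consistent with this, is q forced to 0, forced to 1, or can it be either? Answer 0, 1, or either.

0

n6 = AND(q, n5) must be 0, so at least one of q, n5 is 0.
Every assignment with n6 = 0 has q = 0; there are 8 such assignment(s).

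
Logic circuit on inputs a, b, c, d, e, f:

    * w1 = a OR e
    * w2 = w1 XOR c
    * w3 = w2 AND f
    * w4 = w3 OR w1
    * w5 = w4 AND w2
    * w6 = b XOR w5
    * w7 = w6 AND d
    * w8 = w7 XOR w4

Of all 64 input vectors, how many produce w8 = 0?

22

w8 = w7 XOR w4 must be 0, so w7 and w4 are equal.
Enumerating the 64 input combinations, 22 give w8 = 0 and 42 give w8 = 1.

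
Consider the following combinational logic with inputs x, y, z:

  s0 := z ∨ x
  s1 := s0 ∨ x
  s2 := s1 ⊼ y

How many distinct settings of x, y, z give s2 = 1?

5

s2 = s1 ⊼ y must be 1, so at least one of s1, y is 0.
Satisfying assignments:
  x=0, y=0, z=0
  x=0, y=0, z=1
  x=0, y=1, z=0
  x=1, y=0, z=0
  x=1, y=0, z=1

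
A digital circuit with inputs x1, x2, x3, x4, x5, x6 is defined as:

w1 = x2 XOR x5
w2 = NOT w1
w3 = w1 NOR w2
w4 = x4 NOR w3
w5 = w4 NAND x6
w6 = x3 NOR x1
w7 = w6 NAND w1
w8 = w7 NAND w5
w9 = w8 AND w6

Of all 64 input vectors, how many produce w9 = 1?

10

w9 = w8 AND w6 must be 1, so both w8 = 1 and w6 = 1.
Enumerating the 64 input combinations, 10 give w9 = 1 and 54 give w9 = 0.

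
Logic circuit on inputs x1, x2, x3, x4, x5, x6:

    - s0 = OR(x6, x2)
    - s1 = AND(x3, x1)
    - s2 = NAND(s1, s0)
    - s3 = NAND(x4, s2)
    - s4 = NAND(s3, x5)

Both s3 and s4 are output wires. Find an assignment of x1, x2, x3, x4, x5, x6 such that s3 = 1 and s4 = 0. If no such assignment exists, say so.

Check with x1=1, x2=1, x3=1, x4=1, x5=1, x6=0:
s0 = OR(x6, x2) = OR(0, 1) = 1
s1 = AND(x3, x1) = AND(1, 1) = 1
s2 = NAND(s1, s0) = NAND(1, 1) = 0
s3 = NAND(x4, s2) = NAND(1, 0) = 1
s4 = NAND(s3, x5) = NAND(1, 1) = 0
So s3 = 1 and s4 = 0.

x1=1, x2=1, x3=1, x4=1, x5=1, x6=0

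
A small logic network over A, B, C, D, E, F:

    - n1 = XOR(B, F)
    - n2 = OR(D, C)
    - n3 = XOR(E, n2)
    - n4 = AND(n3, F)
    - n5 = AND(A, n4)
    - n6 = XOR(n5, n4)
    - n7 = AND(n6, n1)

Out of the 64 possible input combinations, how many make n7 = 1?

4

n7 = AND(n6, n1) must be 1, so both n6 = 1 and n1 = 1.
Satisfying assignments:
  A=0, B=0, C=0, D=0, E=1, F=1
  A=0, B=0, C=0, D=1, E=0, F=1
  A=0, B=0, C=1, D=0, E=0, F=1
  A=0, B=0, C=1, D=1, E=0, F=1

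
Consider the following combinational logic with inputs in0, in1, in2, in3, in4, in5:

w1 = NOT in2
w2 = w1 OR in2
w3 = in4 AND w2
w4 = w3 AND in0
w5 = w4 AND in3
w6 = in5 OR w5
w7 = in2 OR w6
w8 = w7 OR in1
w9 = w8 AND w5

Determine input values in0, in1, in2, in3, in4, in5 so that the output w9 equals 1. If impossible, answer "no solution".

w9 = w8 AND w5 must be 1, so both w8 = 1 and w5 = 1.
w8 = w7 OR in1 must be 1, so at least one of w7, in1 is 1.
Check with in0=1, in1=0, in2=1, in3=1, in4=1, in5=0:
w1 = NOT in2 = NOT 1 = 0
w2 = w1 OR in2 = 0 OR 1 = 1
w3 = in4 AND w2 = 1 AND 1 = 1
w4 = w3 AND in0 = 1 AND 1 = 1
w5 = w4 AND in3 = 1 AND 1 = 1
w6 = in5 OR w5 = 0 OR 1 = 1
w7 = in2 OR w6 = 1 OR 1 = 1
w8 = w7 OR in1 = 1 OR 0 = 1
w9 = w8 AND w5 = 1 AND 1 = 1
So w9 = 1 as required.

in0=1, in1=0, in2=1, in3=1, in4=1, in5=0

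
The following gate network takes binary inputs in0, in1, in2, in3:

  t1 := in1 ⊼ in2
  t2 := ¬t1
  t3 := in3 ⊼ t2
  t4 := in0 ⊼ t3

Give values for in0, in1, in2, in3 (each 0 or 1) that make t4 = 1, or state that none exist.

in0=0, in1=0, in2=1, in3=0

t4 = in0 ⊼ t3 must be 1, so at least one of in0, t3 is 0.
Check with in0=0, in1=0, in2=1, in3=0:
t1 = in1 ⊼ in2 = 0 ⊼ 1 = 1
t2 = ¬t1 = ¬1 = 0
t3 = in3 ⊼ t2 = 0 ⊼ 0 = 1
t4 = in0 ⊼ t3 = 0 ⊼ 1 = 1
So t4 = 1 as required.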